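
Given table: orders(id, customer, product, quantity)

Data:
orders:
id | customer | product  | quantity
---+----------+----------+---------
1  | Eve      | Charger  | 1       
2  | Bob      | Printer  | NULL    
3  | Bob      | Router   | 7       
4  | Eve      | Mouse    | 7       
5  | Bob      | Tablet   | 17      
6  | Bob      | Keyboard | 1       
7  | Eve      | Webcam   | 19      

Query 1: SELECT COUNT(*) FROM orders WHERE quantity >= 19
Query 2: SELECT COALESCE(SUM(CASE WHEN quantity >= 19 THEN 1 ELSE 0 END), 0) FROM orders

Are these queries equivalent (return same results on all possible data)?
Yes, equivalent

Both queries return: [(1,)]

Reason: COUNT with WHERE vs conditional SUM (COALESCE handles empty-table NULL)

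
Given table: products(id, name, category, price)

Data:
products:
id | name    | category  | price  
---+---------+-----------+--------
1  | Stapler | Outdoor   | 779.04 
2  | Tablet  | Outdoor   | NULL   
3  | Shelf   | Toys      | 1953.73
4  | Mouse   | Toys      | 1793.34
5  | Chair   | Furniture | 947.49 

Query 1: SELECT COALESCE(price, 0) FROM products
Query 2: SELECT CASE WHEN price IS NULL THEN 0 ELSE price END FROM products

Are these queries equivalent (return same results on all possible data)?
Yes, equivalent

Both queries return: [(0,), (779.04,), (947.49,), (1793.34,), (1953.73,)]

Reason: COALESCE vs CASE for NULL handling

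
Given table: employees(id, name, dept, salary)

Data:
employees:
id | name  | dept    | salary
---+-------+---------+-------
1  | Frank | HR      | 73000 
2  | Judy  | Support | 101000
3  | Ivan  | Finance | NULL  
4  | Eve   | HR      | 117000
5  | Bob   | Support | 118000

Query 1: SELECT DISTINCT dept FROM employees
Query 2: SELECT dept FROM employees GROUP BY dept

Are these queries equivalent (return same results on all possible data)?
Yes, equivalent

Both queries return: [('Finance',), ('HR',), ('Support',)]

Reason: Both get unique depts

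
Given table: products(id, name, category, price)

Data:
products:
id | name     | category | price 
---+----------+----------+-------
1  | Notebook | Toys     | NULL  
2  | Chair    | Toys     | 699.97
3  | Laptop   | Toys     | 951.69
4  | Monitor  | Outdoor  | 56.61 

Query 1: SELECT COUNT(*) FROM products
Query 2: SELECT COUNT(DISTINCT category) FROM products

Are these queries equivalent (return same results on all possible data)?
No, not equivalent

Query 1 returns: [(4,)]
Query 2 returns: [(2,)]

Reason: COUNT(*) counts rows, COUNT(DISTINCT category) counts unique categorys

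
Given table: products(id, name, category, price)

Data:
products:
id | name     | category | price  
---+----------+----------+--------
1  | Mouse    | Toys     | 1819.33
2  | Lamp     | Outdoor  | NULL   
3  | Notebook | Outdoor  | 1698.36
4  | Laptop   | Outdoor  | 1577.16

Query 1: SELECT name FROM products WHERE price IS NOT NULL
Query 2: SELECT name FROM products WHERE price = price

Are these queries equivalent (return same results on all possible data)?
Yes, equivalent

Both queries return: [('Laptop',), ('Mouse',), ('Notebook',)]

Reason: IS NOT NULL vs self-equality (both exclude NULLs)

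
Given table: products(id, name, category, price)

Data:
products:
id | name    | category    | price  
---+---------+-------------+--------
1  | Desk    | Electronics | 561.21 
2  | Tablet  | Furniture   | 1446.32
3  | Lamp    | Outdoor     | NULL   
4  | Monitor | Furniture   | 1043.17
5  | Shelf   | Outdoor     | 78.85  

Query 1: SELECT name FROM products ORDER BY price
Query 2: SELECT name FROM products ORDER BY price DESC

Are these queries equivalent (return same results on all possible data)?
No, not equivalent

Query 1 returns: [('Lamp',), ('Shelf',), ('Desk',), ('Monitor',), ('Tablet',)]
Query 2 returns: [('Tablet',), ('Monitor',), ('Desk',), ('Shelf',), ('Lamp',)]

Reason: ASC vs DESC gives opposite ordering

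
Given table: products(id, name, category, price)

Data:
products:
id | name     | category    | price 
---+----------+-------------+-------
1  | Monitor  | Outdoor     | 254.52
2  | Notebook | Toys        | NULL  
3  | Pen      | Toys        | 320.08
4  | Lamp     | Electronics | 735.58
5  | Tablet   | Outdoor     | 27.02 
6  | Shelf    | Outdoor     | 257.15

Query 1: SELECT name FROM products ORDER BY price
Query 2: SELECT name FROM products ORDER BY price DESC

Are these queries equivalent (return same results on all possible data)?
No, not equivalent

Query 1 returns: [('Notebook',), ('Tablet',), ('Monitor',), ('Shelf',), ('Pen',), ('Lamp',)]
Query 2 returns: [('Lamp',), ('Pen',), ('Shelf',), ('Monitor',), ('Tablet',), ('Notebook',)]

Reason: ASC vs DESC gives opposite ordering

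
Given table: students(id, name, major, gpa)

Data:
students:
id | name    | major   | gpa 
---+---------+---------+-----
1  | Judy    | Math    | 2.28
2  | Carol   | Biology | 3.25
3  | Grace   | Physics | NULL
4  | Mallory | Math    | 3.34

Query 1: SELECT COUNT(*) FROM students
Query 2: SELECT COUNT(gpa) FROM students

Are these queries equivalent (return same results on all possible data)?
No, not equivalent

Query 1 returns: [(4,)]
Query 2 returns: [(3,)]

Reason: COUNT(*) includes NULLs, COUNT(column) excludes them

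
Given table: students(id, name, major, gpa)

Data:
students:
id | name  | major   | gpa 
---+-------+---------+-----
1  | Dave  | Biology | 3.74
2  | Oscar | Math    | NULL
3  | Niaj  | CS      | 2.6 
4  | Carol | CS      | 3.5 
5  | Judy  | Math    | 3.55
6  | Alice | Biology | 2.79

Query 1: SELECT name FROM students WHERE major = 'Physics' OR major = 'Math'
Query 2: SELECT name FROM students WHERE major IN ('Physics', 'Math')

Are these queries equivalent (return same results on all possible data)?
Yes, equivalent

Both queries return: [('Judy',), ('Oscar',)]

Reason: OR vs IN are equivalent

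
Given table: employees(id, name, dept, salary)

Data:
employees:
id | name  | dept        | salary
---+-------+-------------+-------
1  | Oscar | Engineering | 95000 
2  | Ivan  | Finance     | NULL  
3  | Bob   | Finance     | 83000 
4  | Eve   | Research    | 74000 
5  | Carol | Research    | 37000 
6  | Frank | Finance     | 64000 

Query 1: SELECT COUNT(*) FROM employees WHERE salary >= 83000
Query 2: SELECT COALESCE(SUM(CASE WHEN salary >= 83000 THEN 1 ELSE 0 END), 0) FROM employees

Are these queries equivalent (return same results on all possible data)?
Yes, equivalent

Both queries return: [(2,)]

Reason: COUNT with WHERE vs conditional SUM (COALESCE handles empty-table NULL)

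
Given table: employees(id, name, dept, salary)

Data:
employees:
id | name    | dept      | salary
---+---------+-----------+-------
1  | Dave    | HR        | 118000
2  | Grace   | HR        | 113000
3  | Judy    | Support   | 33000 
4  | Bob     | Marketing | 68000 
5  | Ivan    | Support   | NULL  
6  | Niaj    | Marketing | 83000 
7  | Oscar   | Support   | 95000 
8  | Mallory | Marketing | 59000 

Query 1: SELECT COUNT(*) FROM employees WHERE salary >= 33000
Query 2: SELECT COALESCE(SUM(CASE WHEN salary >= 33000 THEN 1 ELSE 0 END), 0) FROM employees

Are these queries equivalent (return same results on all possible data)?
Yes, equivalent

Both queries return: [(7,)]

Reason: COUNT with WHERE vs conditional SUM (COALESCE handles empty-table NULL)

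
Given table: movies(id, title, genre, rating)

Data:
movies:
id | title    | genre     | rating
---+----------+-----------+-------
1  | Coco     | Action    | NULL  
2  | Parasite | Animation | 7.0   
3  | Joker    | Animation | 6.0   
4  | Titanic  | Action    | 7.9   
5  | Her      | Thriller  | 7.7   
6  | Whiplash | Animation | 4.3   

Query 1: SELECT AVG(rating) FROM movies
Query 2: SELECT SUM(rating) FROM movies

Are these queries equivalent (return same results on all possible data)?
No, not equivalent

Query 1 returns: [(6.58,)]
Query 2 returns: [(32.9,)]

Reason: AVG vs SUM give different aggregate values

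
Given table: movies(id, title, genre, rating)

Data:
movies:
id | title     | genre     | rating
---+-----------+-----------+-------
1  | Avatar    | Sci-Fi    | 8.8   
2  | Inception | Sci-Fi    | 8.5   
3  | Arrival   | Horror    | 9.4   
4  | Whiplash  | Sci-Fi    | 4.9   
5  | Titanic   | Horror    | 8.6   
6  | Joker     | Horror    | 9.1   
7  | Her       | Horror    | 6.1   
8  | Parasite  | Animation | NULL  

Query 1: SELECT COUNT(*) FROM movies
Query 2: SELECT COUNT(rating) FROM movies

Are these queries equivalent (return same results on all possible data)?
No, not equivalent

Query 1 returns: [(8,)]
Query 2 returns: [(7,)]

Reason: COUNT(*) includes NULLs, COUNT(column) excludes them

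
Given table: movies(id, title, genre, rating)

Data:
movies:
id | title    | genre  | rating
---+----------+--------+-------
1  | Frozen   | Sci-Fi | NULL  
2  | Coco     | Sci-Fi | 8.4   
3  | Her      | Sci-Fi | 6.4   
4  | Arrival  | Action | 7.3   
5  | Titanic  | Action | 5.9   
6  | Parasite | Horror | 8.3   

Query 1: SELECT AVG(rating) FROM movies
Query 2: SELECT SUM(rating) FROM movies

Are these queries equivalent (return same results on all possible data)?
No, not equivalent

Query 1 returns: [(7.260000000000001,)]
Query 2 returns: [(36.300000000000004,)]

Reason: AVG vs SUM give different aggregate values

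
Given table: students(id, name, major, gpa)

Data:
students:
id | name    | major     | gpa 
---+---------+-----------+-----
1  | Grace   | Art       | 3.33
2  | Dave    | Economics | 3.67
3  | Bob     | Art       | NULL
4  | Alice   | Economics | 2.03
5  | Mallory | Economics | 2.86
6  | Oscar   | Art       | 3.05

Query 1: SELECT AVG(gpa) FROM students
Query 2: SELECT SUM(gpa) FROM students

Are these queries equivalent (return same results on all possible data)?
No, not equivalent

Query 1 returns: [(2.988,)]
Query 2 returns: [(14.94,)]

Reason: AVG vs SUM give different aggregate values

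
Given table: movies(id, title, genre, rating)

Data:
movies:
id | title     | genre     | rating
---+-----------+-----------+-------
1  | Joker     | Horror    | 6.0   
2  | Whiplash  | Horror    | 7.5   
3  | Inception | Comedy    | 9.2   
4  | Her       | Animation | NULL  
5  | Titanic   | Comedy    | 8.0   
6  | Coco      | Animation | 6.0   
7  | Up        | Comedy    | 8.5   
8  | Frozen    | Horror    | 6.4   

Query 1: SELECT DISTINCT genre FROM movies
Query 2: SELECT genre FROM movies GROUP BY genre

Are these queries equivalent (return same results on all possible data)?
Yes, equivalent

Both queries return: [('Animation',), ('Comedy',), ('Horror',)]

Reason: Both get unique genres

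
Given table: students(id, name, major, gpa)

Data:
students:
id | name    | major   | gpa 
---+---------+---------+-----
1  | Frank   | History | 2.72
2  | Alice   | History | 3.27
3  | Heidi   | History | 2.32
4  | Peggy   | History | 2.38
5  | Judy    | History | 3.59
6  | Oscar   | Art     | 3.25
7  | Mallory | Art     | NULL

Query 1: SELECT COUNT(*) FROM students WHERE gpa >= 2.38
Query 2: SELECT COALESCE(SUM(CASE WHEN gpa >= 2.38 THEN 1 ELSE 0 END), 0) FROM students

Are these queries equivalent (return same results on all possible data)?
Yes, equivalent

Both queries return: [(5,)]

Reason: COUNT with WHERE vs conditional SUM (COALESCE handles empty-table NULL)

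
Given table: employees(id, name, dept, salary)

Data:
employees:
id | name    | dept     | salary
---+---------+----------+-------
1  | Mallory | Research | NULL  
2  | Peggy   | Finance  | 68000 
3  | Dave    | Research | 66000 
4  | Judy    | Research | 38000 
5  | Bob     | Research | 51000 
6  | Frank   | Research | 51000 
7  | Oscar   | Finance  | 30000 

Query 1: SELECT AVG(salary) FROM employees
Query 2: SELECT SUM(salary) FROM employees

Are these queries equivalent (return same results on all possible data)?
No, not equivalent

Query 1 returns: [(50666.666666666664,)]
Query 2 returns: [(304000,)]

Reason: AVG vs SUM give different aggregate values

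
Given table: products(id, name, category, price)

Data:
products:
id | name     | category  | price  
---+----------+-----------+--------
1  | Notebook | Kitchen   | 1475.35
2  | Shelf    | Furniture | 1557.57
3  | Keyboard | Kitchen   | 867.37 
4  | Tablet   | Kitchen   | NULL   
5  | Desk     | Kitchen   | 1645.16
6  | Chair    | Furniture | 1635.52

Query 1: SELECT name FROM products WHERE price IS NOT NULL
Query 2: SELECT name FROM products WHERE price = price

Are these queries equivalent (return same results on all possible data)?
Yes, equivalent

Both queries return: [('Chair',), ('Desk',), ('Keyboard',), ('Notebook',), ('Shelf',)]

Reason: IS NOT NULL vs self-equality (both exclude NULLs)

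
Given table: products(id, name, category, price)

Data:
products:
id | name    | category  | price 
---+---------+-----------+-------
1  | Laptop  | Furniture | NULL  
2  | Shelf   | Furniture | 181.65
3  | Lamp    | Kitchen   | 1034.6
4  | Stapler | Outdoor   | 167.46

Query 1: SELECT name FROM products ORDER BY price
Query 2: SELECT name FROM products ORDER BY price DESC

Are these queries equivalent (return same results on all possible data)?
No, not equivalent

Query 1 returns: [('Laptop',), ('Stapler',), ('Shelf',), ('Lamp',)]
Query 2 returns: [('Lamp',), ('Shelf',), ('Stapler',), ('Laptop',)]

Reason: ASC vs DESC gives opposite ordering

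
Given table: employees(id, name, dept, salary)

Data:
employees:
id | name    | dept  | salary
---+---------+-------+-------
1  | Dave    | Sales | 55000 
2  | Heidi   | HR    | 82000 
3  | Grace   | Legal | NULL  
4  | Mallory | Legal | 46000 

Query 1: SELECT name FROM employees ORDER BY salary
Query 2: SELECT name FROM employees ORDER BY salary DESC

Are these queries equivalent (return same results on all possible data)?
No, not equivalent

Query 1 returns: [('Grace',), ('Mallory',), ('Dave',), ('Heidi',)]
Query 2 returns: [('Heidi',), ('Dave',), ('Mallory',), ('Grace',)]

Reason: ASC vs DESC gives opposite ordering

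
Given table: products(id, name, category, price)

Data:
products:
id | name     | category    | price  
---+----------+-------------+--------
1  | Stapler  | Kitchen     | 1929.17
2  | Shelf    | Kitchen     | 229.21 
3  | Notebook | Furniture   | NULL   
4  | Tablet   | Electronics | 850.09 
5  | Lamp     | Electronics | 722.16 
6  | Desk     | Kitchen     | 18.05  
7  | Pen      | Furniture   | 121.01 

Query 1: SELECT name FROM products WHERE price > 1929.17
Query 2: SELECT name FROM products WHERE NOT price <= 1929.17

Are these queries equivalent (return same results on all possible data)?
Yes, equivalent

Both queries return: []

Reason: Both filter price > 1929.17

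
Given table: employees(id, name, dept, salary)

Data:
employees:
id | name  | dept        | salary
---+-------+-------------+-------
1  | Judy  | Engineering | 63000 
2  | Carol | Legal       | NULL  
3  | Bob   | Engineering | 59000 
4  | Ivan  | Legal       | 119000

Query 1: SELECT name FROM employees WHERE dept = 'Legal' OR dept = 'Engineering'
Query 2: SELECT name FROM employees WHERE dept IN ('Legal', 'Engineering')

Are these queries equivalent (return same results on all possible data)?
Yes, equivalent

Both queries return: [('Bob',), ('Carol',), ('Ivan',), ('Judy',)]

Reason: OR vs IN are equivalent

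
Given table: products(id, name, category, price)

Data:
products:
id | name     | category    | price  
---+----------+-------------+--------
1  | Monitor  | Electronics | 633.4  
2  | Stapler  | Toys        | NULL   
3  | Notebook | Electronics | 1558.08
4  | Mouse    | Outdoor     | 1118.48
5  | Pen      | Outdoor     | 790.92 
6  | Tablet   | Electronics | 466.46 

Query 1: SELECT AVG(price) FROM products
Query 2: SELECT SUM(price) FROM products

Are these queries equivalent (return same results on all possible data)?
No, not equivalent

Query 1 returns: [(913.4680000000001,)]
Query 2 returns: [(4567.34,)]

Reason: AVG vs SUM give different aggregate values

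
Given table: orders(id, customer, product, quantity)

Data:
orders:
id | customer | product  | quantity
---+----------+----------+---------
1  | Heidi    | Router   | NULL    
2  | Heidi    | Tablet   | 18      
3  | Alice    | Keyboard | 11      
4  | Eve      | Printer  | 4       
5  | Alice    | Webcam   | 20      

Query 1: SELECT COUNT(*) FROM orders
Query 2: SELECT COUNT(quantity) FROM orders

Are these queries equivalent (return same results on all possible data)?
No, not equivalent

Query 1 returns: [(5,)]
Query 2 returns: [(4,)]

Reason: COUNT(*) includes NULLs, COUNT(column) excludes them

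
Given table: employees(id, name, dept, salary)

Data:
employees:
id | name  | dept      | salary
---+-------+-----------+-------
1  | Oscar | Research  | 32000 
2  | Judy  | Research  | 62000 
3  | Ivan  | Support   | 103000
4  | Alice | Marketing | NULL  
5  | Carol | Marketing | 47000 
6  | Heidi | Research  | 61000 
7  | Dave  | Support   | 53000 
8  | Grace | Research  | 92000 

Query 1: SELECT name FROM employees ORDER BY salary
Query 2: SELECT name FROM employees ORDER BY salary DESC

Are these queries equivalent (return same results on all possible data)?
No, not equivalent

Query 1 returns: [('Alice',), ('Oscar',), ('Carol',), ('Dave',), ('Heidi',), ('Judy',), ('Grace',), ('Ivan',)]
Query 2 returns: [('Ivan',), ('Grace',), ('Judy',), ('Heidi',), ('Dave',), ('Carol',), ('Oscar',), ('Alice',)]

Reason: ASC vs DESC gives opposite ordering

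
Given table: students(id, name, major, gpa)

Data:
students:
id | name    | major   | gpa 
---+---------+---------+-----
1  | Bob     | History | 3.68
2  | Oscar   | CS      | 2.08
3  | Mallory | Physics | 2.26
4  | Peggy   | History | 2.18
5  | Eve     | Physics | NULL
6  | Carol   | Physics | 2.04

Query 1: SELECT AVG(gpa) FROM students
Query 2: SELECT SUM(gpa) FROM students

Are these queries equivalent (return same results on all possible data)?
No, not equivalent

Query 1 returns: [(2.448,)]
Query 2 returns: [(12.24,)]

Reason: AVG vs SUM give different aggregate values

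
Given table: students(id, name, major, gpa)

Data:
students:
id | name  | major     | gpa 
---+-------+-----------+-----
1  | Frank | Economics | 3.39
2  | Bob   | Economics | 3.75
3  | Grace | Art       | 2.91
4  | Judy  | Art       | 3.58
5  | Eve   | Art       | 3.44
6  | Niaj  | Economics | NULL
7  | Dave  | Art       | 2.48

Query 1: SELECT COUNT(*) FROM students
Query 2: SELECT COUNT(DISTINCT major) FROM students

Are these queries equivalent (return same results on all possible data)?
No, not equivalent

Query 1 returns: [(7,)]
Query 2 returns: [(2,)]

Reason: COUNT(*) counts rows, COUNT(DISTINCT major) counts unique majors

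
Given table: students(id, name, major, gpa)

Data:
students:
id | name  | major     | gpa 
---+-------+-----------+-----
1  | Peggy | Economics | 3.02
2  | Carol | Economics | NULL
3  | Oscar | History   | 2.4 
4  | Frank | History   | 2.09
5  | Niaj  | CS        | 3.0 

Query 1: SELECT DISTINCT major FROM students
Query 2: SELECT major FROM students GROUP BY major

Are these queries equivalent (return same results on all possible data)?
Yes, equivalent

Both queries return: [('CS',), ('Economics',), ('History',)]

Reason: Both get unique majors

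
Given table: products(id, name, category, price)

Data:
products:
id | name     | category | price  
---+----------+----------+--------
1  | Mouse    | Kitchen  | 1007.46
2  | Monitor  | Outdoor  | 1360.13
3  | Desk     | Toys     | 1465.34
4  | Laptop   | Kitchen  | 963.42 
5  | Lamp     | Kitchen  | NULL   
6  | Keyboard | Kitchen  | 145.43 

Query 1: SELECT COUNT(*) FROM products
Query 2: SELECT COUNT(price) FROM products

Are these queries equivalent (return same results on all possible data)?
No, not equivalent

Query 1 returns: [(6,)]
Query 2 returns: [(5,)]

Reason: COUNT(*) includes NULLs, COUNT(column) excludes them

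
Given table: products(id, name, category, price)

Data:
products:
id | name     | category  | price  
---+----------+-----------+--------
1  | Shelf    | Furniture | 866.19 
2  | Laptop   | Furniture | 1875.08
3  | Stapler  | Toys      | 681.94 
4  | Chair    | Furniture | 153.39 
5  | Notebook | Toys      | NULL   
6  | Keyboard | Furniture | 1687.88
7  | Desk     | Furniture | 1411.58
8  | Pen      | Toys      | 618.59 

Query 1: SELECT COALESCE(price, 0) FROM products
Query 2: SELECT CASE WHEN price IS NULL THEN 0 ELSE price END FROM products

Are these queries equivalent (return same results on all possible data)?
Yes, equivalent

Both queries return: [(0,), (153.39,), (618.59,), (681.94,), (866.19,), (1411.58,), (1687.88,), (1875.08,)]

Reason: COALESCE vs CASE for NULL handling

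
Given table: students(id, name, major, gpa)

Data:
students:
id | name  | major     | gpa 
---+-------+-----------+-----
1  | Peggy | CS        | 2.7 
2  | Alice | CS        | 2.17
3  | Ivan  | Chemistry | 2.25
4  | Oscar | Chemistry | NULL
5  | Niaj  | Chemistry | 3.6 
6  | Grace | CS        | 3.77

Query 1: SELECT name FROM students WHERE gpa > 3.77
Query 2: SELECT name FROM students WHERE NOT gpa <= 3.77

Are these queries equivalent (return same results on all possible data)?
Yes, equivalent

Both queries return: []

Reason: Both filter gpa > 3.77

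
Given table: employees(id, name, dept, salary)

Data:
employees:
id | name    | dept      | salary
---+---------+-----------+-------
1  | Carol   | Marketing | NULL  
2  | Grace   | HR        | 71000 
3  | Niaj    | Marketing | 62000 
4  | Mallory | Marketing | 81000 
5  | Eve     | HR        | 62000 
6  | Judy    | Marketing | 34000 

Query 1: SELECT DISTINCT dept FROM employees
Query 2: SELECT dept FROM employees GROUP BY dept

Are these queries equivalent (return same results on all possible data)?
Yes, equivalent

Both queries return: [('HR',), ('Marketing',)]

Reason: Both get unique depts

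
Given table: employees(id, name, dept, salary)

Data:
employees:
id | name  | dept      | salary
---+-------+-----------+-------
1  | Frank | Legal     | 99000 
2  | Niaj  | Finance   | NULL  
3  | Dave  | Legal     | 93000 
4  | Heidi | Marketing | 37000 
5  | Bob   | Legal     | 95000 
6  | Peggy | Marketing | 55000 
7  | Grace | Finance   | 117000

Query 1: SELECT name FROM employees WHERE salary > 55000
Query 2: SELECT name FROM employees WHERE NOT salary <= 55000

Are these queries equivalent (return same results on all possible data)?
Yes, equivalent

Both queries return: [('Bob',), ('Dave',), ('Frank',), ('Grace',)]

Reason: Both filter salary > 55000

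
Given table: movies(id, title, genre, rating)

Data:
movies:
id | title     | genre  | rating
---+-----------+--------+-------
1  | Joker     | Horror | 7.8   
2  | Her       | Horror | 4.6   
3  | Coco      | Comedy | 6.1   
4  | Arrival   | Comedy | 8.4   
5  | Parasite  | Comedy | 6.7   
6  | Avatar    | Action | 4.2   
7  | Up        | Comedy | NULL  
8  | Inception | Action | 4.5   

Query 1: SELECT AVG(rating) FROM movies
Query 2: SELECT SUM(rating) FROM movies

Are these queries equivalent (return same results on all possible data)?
No, not equivalent

Query 1 returns: [(6.042857142857143,)]
Query 2 returns: [(42.3,)]

Reason: AVG vs SUM give different aggregate values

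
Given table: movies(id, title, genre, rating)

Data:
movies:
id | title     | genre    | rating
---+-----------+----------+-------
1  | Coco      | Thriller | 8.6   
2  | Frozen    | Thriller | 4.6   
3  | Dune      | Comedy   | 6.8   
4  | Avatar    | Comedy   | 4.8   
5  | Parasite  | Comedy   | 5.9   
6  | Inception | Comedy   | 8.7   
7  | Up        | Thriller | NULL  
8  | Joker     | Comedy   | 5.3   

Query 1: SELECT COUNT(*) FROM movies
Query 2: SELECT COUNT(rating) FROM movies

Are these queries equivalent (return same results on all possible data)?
No, not equivalent

Query 1 returns: [(8,)]
Query 2 returns: [(7,)]

Reason: COUNT(*) includes NULLs, COUNT(column) excludes them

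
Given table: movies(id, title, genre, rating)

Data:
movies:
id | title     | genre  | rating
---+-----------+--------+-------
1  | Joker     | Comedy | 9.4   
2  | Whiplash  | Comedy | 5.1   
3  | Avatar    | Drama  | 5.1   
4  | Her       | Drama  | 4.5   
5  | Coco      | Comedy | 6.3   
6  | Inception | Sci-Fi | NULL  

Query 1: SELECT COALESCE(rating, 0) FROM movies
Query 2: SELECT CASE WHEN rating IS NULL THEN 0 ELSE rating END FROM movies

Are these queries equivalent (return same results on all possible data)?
Yes, equivalent

Both queries return: [(0,), (4.5,), (5.1,), (5.1,), (6.3,), (9.4,)]

Reason: COALESCE vs CASE for NULL handling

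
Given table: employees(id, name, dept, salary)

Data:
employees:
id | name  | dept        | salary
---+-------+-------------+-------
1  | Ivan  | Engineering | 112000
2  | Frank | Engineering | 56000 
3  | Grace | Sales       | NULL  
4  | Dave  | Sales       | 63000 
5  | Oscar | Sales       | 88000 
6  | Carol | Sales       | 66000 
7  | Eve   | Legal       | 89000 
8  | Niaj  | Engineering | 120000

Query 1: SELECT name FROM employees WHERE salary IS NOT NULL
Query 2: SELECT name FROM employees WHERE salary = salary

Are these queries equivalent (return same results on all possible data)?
Yes, equivalent

Both queries return: [('Carol',), ('Dave',), ('Eve',), ('Frank',), ('Ivan',), ('Niaj',), ('Oscar',)]

Reason: IS NOT NULL vs self-equality (both exclude NULLs)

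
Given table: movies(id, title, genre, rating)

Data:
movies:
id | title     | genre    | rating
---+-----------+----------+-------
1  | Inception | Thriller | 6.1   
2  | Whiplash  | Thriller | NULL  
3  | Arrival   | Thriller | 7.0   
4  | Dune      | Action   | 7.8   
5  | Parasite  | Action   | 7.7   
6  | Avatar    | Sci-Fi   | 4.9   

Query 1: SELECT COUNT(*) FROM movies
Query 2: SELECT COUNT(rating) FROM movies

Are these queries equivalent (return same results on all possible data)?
No, not equivalent

Query 1 returns: [(6,)]
Query 2 returns: [(5,)]

Reason: COUNT(*) includes NULLs, COUNT(column) excludes them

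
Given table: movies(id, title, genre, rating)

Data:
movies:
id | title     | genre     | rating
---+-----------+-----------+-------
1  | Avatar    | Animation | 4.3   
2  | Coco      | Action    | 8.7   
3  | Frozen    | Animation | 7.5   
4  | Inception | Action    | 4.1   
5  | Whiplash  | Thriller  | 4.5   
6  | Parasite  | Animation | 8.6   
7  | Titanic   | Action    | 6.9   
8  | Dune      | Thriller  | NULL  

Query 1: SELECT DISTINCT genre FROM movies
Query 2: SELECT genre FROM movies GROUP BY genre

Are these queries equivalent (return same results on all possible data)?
Yes, equivalent

Both queries return: [('Action',), ('Animation',), ('Thriller',)]

Reason: Both get unique genres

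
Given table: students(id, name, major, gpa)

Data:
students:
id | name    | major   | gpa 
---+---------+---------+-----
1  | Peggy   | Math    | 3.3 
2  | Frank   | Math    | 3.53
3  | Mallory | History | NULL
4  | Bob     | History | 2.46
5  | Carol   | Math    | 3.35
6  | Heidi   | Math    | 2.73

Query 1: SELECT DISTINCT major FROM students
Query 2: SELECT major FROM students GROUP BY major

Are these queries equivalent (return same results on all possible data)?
Yes, equivalent

Both queries return: [('History',), ('Math',)]

Reason: Both get unique majors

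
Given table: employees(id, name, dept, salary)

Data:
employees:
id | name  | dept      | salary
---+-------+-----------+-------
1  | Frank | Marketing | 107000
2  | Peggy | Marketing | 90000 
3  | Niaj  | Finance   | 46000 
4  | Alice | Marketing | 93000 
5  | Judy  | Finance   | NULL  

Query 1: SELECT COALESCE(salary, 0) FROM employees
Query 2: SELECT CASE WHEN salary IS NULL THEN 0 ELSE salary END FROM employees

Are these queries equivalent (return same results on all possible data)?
Yes, equivalent

Both queries return: [(0,), (46000,), (90000,), (93000,), (107000,)]

Reason: COALESCE vs CASE for NULL handling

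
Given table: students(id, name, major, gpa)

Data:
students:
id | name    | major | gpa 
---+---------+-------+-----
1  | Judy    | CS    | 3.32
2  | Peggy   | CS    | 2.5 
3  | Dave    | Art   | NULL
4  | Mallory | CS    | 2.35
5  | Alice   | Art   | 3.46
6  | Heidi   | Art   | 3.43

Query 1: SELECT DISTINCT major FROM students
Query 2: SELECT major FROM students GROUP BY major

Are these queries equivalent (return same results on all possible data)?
Yes, equivalent

Both queries return: [('Art',), ('CS',)]

Reason: Both get unique majors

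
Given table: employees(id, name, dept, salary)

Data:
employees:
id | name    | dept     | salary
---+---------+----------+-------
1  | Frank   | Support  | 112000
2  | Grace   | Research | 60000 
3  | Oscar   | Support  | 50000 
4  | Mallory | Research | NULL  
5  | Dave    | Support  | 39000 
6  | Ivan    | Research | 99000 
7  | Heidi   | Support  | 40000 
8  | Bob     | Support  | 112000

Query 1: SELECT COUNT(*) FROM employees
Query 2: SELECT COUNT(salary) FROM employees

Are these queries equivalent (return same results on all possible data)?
No, not equivalent

Query 1 returns: [(8,)]
Query 2 returns: [(7,)]

Reason: COUNT(*) includes NULLs, COUNT(column) excludes them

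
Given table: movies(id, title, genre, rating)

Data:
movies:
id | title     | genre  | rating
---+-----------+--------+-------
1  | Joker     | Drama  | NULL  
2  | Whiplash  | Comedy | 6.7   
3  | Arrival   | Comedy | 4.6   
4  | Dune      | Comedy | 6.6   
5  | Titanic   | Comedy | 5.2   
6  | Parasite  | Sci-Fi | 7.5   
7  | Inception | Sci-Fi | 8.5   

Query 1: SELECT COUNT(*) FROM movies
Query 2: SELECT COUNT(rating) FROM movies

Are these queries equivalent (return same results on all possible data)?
No, not equivalent

Query 1 returns: [(7,)]
Query 2 returns: [(6,)]

Reason: COUNT(*) includes NULLs, COUNT(column) excludes them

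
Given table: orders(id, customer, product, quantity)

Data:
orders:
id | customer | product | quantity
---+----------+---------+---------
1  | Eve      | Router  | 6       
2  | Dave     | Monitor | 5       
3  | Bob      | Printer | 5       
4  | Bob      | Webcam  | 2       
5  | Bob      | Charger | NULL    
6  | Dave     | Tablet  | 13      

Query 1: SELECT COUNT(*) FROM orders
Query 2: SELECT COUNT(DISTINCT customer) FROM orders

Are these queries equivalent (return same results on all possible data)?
No, not equivalent

Query 1 returns: [(6,)]
Query 2 returns: [(3,)]

Reason: COUNT(*) counts rows, COUNT(DISTINCT customer) counts unique customers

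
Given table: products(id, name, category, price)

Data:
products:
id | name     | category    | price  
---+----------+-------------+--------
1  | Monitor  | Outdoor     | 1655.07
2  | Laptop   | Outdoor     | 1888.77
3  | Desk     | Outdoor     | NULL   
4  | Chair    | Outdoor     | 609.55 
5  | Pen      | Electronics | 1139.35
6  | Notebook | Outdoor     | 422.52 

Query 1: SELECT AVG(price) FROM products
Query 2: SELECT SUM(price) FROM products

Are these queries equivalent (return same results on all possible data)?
No, not equivalent

Query 1 returns: [(1143.0520000000001,)]
Query 2 returns: [(5715.26,)]

Reason: AVG vs SUM give different aggregate values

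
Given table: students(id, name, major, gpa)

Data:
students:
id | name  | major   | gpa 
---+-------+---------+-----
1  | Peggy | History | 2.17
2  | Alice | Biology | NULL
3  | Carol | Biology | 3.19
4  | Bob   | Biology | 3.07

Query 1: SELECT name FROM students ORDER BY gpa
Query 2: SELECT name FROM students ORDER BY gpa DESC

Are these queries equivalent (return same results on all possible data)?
No, not equivalent

Query 1 returns: [('Alice',), ('Peggy',), ('Bob',), ('Carol',)]
Query 2 returns: [('Carol',), ('Bob',), ('Peggy',), ('Alice',)]

Reason: ASC vs DESC gives opposite ordering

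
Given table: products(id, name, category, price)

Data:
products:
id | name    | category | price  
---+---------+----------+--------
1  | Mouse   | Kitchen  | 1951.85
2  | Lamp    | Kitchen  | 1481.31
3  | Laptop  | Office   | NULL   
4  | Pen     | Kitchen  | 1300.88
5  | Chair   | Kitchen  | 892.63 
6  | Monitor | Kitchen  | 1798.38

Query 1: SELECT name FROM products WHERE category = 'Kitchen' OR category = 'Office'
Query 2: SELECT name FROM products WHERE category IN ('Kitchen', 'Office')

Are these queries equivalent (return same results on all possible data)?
Yes, equivalent

Both queries return: [('Chair',), ('Lamp',), ('Laptop',), ('Monitor',), ('Mouse',), ('Pen',)]

Reason: OR vs IN are equivalent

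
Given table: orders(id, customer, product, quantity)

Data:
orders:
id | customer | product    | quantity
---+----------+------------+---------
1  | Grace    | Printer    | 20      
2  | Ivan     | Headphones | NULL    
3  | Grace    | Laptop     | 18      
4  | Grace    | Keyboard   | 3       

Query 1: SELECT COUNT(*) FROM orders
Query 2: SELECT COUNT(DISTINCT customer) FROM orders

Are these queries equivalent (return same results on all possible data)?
No, not equivalent

Query 1 returns: [(4,)]
Query 2 returns: [(2,)]

Reason: COUNT(*) counts rows, COUNT(DISTINCT customer) counts unique customers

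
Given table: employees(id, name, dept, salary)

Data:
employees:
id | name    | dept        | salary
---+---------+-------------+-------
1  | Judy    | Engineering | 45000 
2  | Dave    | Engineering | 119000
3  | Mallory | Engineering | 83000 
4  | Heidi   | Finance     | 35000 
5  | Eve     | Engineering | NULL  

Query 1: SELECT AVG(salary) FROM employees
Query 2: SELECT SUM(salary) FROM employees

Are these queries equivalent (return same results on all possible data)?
No, not equivalent

Query 1 returns: [(70500.0,)]
Query 2 returns: [(282000,)]

Reason: AVG vs SUM give different aggregate values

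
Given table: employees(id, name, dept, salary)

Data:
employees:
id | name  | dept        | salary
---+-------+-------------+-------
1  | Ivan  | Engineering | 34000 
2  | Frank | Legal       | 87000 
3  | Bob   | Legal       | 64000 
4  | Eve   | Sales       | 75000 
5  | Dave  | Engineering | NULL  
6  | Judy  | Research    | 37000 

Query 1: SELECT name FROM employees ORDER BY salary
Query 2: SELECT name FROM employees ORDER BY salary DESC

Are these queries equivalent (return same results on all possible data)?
No, not equivalent

Query 1 returns: [('Dave',), ('Ivan',), ('Judy',), ('Bob',), ('Eve',), ('Frank',)]
Query 2 returns: [('Frank',), ('Eve',), ('Bob',), ('Judy',), ('Ivan',), ('Dave',)]

Reason: ASC vs DESC gives opposite ordering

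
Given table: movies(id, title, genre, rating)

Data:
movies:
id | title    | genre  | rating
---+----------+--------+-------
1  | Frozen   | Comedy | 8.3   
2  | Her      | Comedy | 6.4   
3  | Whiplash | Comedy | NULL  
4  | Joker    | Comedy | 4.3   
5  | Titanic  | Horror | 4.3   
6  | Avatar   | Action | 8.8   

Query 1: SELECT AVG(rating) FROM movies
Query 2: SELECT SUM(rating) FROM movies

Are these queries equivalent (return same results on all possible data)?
No, not equivalent

Query 1 returns: [(6.42,)]
Query 2 returns: [(32.1,)]

Reason: AVG vs SUM give different aggregate values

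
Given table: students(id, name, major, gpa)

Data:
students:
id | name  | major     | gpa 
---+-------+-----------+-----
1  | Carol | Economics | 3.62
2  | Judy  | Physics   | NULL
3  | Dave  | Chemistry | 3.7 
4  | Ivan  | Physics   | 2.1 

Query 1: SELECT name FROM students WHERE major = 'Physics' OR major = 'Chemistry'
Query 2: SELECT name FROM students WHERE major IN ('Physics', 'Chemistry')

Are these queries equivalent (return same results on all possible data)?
Yes, equivalent

Both queries return: [('Dave',), ('Ivan',), ('Judy',)]

Reason: OR vs IN are equivalent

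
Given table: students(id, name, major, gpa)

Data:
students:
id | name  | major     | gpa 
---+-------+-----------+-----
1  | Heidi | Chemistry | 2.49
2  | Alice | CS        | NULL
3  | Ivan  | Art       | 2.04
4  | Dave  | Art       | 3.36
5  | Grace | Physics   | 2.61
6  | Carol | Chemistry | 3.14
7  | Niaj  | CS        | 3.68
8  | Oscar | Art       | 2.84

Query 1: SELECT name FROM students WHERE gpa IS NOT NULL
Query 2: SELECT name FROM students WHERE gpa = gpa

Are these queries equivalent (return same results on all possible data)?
Yes, equivalent

Both queries return: [('Carol',), ('Dave',), ('Grace',), ('Heidi',), ('Ivan',), ('Niaj',), ('Oscar',)]

Reason: IS NOT NULL vs self-equality (both exclude NULLs)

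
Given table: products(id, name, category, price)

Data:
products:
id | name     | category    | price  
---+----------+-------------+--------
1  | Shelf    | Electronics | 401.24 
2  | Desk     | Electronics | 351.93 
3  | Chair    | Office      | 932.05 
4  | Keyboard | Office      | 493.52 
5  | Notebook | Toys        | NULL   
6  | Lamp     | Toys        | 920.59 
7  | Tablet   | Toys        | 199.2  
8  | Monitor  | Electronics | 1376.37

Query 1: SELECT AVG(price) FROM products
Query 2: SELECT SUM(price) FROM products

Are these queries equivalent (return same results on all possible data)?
No, not equivalent

Query 1 returns: [(667.842857142857,)]
Query 2 returns: [(4674.9,)]

Reason: AVG vs SUM give different aggregate values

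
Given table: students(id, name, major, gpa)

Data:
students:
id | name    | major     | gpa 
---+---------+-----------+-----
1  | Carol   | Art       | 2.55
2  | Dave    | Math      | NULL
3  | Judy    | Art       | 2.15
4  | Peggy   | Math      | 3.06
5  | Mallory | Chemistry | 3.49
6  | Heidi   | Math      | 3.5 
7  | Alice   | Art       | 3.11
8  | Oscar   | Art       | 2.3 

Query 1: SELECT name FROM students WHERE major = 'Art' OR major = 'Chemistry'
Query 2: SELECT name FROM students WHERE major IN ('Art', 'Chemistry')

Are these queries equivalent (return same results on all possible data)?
Yes, equivalent

Both queries return: [('Alice',), ('Carol',), ('Judy',), ('Mallory',), ('Oscar',)]

Reason: OR vs IN are equivalent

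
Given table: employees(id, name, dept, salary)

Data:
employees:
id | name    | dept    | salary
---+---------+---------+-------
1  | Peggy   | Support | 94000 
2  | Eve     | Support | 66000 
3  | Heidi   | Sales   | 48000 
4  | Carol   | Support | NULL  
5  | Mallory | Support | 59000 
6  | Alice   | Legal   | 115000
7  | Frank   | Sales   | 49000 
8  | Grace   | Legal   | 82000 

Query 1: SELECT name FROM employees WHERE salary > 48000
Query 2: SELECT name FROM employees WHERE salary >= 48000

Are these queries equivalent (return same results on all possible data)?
No, not equivalent

Query 1 returns: [('Peggy',), ('Eve',), ('Mallory',), ('Alice',), ('Frank',), ('Grace',)]
Query 2 returns: [('Peggy',), ('Eve',), ('Heidi',), ('Mallory',), ('Alice',), ('Frank',), ('Grace',)]

Reason: > vs >= gives different results when salary = 48000 exists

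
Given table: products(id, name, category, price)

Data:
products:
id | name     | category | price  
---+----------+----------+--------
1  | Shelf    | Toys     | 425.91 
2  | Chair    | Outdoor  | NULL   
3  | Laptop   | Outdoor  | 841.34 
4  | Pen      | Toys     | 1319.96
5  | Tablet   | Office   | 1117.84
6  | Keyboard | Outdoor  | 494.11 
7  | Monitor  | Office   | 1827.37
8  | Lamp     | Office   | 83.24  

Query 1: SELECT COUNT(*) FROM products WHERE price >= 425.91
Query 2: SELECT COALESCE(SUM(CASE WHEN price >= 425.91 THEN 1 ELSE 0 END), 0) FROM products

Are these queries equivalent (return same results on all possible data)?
Yes, equivalent

Both queries return: [(6,)]

Reason: COUNT with WHERE vs conditional SUM (COALESCE handles empty-table NULL)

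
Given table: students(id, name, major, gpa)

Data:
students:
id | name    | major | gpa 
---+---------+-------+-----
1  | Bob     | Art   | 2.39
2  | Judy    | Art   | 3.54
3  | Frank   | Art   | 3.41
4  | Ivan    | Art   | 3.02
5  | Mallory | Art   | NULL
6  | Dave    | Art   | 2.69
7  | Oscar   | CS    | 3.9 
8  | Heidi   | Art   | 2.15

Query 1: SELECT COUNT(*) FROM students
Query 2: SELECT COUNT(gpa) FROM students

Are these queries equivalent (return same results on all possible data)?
No, not equivalent

Query 1 returns: [(8,)]
Query 2 returns: [(7,)]

Reason: COUNT(*) includes NULLs, COUNT(column) excludes them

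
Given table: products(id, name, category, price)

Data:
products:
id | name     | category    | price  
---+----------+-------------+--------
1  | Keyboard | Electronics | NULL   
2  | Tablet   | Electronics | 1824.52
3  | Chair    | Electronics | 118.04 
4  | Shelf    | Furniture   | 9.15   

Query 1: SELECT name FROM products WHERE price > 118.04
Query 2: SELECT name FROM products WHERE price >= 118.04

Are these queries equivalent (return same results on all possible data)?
No, not equivalent

Query 1 returns: [('Tablet',)]
Query 2 returns: [('Tablet',), ('Chair',)]

Reason: > vs >= gives different results when price = 118.04 exists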